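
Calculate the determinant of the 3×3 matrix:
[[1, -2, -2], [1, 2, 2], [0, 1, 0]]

Expansion along first row:
det = 1·det([[2,2],[1,0]]) - -2·det([[1,2],[0,0]]) + -2·det([[1,2],[0,1]])
    = 1·(2·0 - 2·1) - -2·(1·0 - 2·0) + -2·(1·1 - 2·0)
    = 1·-2 - -2·0 + -2·1
    = -2 + 0 + -2 = -4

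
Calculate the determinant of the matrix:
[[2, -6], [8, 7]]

For a 2×2 matrix [[a, b], [c, d]], det = ad - bc
det = (2)(7) - (-6)(8) = 14 - -48 = 62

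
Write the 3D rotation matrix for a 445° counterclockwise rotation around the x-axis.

Rotation matrix for counterclockwise 445° around x-axis:
cos(445°) = 0.0872, sin(445°) = 0.9962
Result: [[1, 0, 0], [0, 0.0872, -0.9962], [0, 0.9962, 0.0872]]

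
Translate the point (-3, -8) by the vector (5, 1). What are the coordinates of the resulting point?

Translation by (5, 1) (homogeneous matrix [[1, 0, 5], [0, 1, 1], [0, 0, 1]]):
x' = -3 + 5 = 2
y' = -8 + 1 = -7
Result: (2, -7)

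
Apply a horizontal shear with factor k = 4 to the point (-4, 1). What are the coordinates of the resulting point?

Shear matrix for horizontal shear with factor k = 4:
[[1, 4], [0, 1]]
Result: (-4, 1) → (0, 1)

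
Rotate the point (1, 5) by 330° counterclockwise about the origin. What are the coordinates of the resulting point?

Rotation matrix for 330°: [[cos 330°, -sin 330°], [sin 330°, cos 330°]] ≈ [[0.866025, 0.500000], [-0.500000, 0.866025]]
[[0.866025, 0.500000], [-0.500000, 0.866025]] × [1, 5]ᵀ ≈ [3.3660, 3.8301]ᵀ
Result: (3.3660, 3.8301)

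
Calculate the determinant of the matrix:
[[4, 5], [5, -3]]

For a 2×2 matrix [[a, b], [c, d]], det = ad - bc
det = (4)(-3) - (5)(5) = -12 - 25 = -37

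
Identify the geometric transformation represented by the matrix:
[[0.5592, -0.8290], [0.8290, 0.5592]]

This matrix represents: rotation by 56° counterclockwise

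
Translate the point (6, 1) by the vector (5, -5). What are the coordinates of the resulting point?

Translation by (5, -5) (homogeneous matrix [[1, 0, 5], [0, 1, -5], [0, 0, 1]]):
x' = 6 + 5 = 11
y' = 1 + -5 = -4
Result: (11, -4)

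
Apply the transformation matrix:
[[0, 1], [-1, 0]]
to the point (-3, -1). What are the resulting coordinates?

Matrix multiplication:
[[0, 1], [-1, 0]] × [-3, -1]ᵀ
= [(0)(-3) + (1)(-1), (-1)(-3) + (0)(-1)]ᵀ
= [-1, 3]ᵀ
Result: (-1, 3)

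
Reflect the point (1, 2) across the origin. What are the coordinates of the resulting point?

Reflection across origin: (1, 2) → (-1, -2)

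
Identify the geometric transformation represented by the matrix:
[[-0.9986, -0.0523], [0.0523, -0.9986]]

This matrix represents: rotation by 177° counterclockwise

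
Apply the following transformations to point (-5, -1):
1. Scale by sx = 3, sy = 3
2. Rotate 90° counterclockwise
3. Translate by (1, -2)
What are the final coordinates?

Step 1: Scale → (-15, -3)
Step 2: Rotate 90° → (3, -15)
Step 3: Translate → (4, -17)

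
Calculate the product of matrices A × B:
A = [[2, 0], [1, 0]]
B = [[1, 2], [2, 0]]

Matrix multiplication:
C[0][0] = 2×1 + 0×2 = 2
C[0][1] = 2×2 + 0×0 = 4
C[1][0] = 1×1 + 0×2 = 1
C[1][1] = 1×2 + 0×0 = 2
Result: [[2, 4], [1, 2]]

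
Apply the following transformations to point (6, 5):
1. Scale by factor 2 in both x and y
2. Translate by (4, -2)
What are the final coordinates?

Step 1: Scale (6, 5) by 2 → (12, 10)
Step 2: Translate by (4, -2) → (16, 8)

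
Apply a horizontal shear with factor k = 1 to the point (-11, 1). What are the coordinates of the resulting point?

Shear matrix for horizontal shear with factor k = 1:
[[1, 1], [0, 1]]
Result: (-11, 1) → (-10, 1)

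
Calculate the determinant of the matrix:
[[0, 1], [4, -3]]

For a 2×2 matrix [[a, b], [c, d]], det = ad - bc
det = (0)(-3) - (1)(4) = 0 - 4 = -4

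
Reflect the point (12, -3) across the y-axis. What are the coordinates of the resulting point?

Reflection across y-axis: (12, -3) → (-12, -3)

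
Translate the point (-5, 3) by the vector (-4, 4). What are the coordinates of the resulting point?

Translation by (-4, 4) (homogeneous matrix [[1, 0, -4], [0, 1, 4], [0, 0, 1]]):
x' = -5 + -4 = -9
y' = 3 + 4 = 7
Result: (-9, 7)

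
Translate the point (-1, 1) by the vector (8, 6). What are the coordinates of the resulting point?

Translation by (8, 6) (homogeneous matrix [[1, 0, 8], [0, 1, 6], [0, 0, 1]]):
x' = -1 + 8 = 7
y' = 1 + 6 = 7
Result: (7, 7)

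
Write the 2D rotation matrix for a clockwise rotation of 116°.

Rotation matrix formula: [[cos θ, -sin θ], [sin θ, cos θ]]
A clockwise rotation by 116° is equivalent to a counterclockwise rotation by -116°.
For θ = -116°:
cos(-116°) = -0.4384
sin(-116°) = -0.8988
Result: [[-0.4384, 0.8988], [-0.8988, -0.4384]]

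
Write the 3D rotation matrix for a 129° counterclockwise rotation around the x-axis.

Rotation matrix for counterclockwise 129° around x-axis:
cos(129°) = -0.6293, sin(129°) = 0.7771
Result: [[1, 0, 0], [0, -0.6293, -0.7771], [0, 0.7771, -0.6293]]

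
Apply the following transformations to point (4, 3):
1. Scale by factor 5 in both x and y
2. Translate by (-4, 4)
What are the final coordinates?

Step 1: Scale (4, 3) by 5 → (20, 15)
Step 2: Translate by (-4, 4) → (16, 19)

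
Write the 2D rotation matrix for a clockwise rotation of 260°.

Rotation matrix formula: [[cos θ, -sin θ], [sin θ, cos θ]]
A clockwise rotation by 260° is equivalent to a counterclockwise rotation by -260°.
For θ = -260°:
cos(-260°) = -0.1736
sin(-260°) = 0.9848
Result: [[-0.1736, -0.9848], [0.9848, -0.1736]]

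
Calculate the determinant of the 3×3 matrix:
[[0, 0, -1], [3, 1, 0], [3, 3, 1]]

Expansion along first row:
det = 0·det([[1,0],[3,1]]) - 0·det([[3,0],[3,1]]) + -1·det([[3,1],[3,3]])
    = 0·(1·1 - 0·3) - 0·(3·1 - 0·3) + -1·(3·3 - 1·3)
    = 0·1 - 0·3 + -1·6
    = 0 + 0 + -6 = -6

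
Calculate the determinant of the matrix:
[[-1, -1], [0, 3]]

For a 2×2 matrix [[a, b], [c, d]], det = ad - bc
det = (-1)(3) - (-1)(0) = -3 - 0 = -3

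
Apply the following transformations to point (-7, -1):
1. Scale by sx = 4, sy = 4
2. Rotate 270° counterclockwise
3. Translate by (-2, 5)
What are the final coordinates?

Step 1: Scale → (-28, -4)
Step 2: Rotate 270° → (-4, 28)
Step 3: Translate → (-6, 33)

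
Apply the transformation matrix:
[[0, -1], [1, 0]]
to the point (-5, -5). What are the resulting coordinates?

Matrix multiplication:
[[0, -1], [1, 0]] × [-5, -5]ᵀ
= [(0)(-5) + (-1)(-5), (1)(-5) + (0)(-5)]ᵀ
= [5, -5]ᵀ
Result: (5, -5)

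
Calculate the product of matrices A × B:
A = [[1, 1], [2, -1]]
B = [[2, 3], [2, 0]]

Matrix multiplication:
C[0][0] = 1×2 + 1×2 = 4
C[0][1] = 1×3 + 1×0 = 3
C[1][0] = 2×2 + -1×2 = 2
C[1][1] = 2×3 + -1×0 = 6
Result: [[4, 3], [2, 6]]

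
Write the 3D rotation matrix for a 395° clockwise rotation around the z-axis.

Rotation matrix for clockwise 395° around z-axis:
A clockwise rotation by 395° is a counterclockwise rotation by -395°.
cos(-395°) = 0.8192, sin(-395°) = -0.5736
Result: [[0.8192, 0.5736, 0], [-0.5736, 0.8192, 0], [0, 0, 1]]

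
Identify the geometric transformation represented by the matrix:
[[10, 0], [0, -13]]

This matrix represents: non-uniform scaling by sx = 10, sy = -13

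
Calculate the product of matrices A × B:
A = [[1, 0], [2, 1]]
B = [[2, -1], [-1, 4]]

Matrix multiplication:
C[0][0] = 1×2 + 0×-1 = 2
C[0][1] = 1×-1 + 0×4 = -1
C[1][0] = 2×2 + 1×-1 = 3
C[1][1] = 2×-1 + 1×4 = 2
Result: [[2, -1], [3, 2]]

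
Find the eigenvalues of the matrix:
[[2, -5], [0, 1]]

Characteristic equation: det(A - λI) = 0
λ² - (trace)λ + (det) = 0
trace = 2 + 1 = 3, det = (2)(1) - (-5)(0) = 2
λ² - (3)λ + (2) = 0
λ = (3 ± √((3)² - 4·(2))) / 2 = (3 ± √1) / 2
Solving: λ = 1, 2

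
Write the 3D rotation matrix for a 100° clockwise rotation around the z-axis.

Rotation matrix for clockwise 100° around z-axis:
A clockwise rotation by 100° is a counterclockwise rotation by -100°.
cos(-100°) = -0.1736, sin(-100°) = -0.9848
Result: [[-0.1736, 0.9848, 0], [-0.9848, -0.1736, 0], [0, 0, 1]]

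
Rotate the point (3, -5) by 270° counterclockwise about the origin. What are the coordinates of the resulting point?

Rotation matrix for 270°: [[cos 270°, -sin 270°], [sin 270°, cos 270°]] = [[0, 1], [-1, 0]]
[[0, 1], [-1, 0]] × [3, -5]ᵀ = [-5, -3]ᵀ
Result: (-5, -3)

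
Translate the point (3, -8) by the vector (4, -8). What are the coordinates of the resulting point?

Translation by (4, -8) (homogeneous matrix [[1, 0, 4], [0, 1, -8], [0, 0, 1]]):
x' = 3 + 4 = 7
y' = -8 + -8 = -16
Result: (7, -16)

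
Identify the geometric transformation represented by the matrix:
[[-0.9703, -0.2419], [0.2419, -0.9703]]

This matrix represents: rotation by 166° counterclockwise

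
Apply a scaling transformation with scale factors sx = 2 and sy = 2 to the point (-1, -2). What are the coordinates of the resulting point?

Scaling matrix:
[[2, 0], [0, 2]]
Result: (-1 × 2, -2 × 2) = (-2, -4)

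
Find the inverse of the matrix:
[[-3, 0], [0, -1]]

For [[a,b],[c,d]], inverse = (1/det)·[[d,-b],[-c,a]]
det = (-3)(-1) - (0)(0) = 3 - 0 = 3
Inverse = (1/3)·[[-1, 0], [0, -3]]
= [[-1/3, 0], [0, -1]]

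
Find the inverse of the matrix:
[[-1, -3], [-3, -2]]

For [[a,b],[c,d]], inverse = (1/det)·[[d,-b],[-c,a]]
det = (-1)(-2) - (-3)(-3) = 2 - 9 = -7
Inverse = (1/-7)·[[-2, 3], [3, -1]]
= [[2/7, -3/7], [-3/7, 1/7]]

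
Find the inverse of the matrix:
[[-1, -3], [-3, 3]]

For [[a,b],[c,d]], inverse = (1/det)·[[d,-b],[-c,a]]
det = (-1)(3) - (-3)(-3) = -3 - 9 = -12
Inverse = (1/-12)·[[3, 3], [3, -1]]
= [[-1/4, -1/4], [-1/4, 1/12]]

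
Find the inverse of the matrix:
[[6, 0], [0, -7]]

For [[a,b],[c,d]], inverse = (1/det)·[[d,-b],[-c,a]]
det = (6)(-7) - (0)(0) = -42 - 0 = -42
Inverse = (1/-42)·[[-7, 0], [0, 6]]
= [[1/6, 0], [0, -1/7]]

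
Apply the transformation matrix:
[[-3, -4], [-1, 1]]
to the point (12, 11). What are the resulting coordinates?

Matrix multiplication:
[[-3, -4], [-1, 1]] × [12, 11]ᵀ
= [(-3)(12) + (-4)(11), (-1)(12) + (1)(11)]ᵀ
= [-80, -1]ᵀ
Result: (-80, -1)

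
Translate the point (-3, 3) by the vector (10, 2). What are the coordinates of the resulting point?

Translation by (10, 2) (homogeneous matrix [[1, 0, 10], [0, 1, 2], [0, 0, 1]]):
x' = -3 + 10 = 7
y' = 3 + 2 = 5
Result: (7, 5)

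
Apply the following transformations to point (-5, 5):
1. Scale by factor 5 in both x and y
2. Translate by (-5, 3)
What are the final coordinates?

Step 1: Scale (-5, 5) by 5 → (-25, 25)
Step 2: Translate by (-5, 3) → (-30, 28)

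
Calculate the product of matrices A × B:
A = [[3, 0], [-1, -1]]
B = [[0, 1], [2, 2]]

Matrix multiplication:
C[0][0] = 3×0 + 0×2 = 0
C[0][1] = 3×1 + 0×2 = 3
C[1][0] = -1×0 + -1×2 = -2
C[1][1] = -1×1 + -1×2 = -3
Result: [[0, 3], [-2, -3]]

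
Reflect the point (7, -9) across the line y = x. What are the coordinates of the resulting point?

Reflection across line y = x: (7, -9) → (-9, 7)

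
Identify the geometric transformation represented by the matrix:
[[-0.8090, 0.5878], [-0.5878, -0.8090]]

This matrix represents: rotation by 216° counterclockwise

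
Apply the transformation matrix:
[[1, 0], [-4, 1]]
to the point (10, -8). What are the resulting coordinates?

Matrix multiplication:
[[1, 0], [-4, 1]] × [10, -8]ᵀ
= [(1)(10) + (0)(-8), (-4)(10) + (1)(-8)]ᵀ
= [10, -48]ᵀ
Result: (10, -48)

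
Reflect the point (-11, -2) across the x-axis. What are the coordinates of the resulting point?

Reflection across x-axis: (-11, -2) → (-11, 2)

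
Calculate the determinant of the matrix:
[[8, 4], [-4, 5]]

For a 2×2 matrix [[a, b], [c, d]], det = ad - bc
det = (8)(5) - (4)(-4) = 40 - -16 = 56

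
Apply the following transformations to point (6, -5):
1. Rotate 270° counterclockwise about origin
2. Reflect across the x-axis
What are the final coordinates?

Step 1: Rotate 270° → (-5, -6)
Step 2: Reflect across x-axis → (-5, 6)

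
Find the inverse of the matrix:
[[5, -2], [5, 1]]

For [[a,b],[c,d]], inverse = (1/det)·[[d,-b],[-c,a]]
det = (5)(1) - (-2)(5) = 5 - -10 = 15
Inverse = (1/15)·[[1, 2], [-5, 5]]
= [[1/15, 2/15], [-1/3, 1/3]]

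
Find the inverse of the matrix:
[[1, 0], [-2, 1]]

For [[a,b],[c,d]], inverse = (1/det)·[[d,-b],[-c,a]]
det = (1)(1) - (0)(-2) = 1 - 0 = 1
Inverse = [[1, 0], [2, 1]]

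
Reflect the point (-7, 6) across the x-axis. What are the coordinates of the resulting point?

Reflection across x-axis: (-7, 6) → (-7, -6)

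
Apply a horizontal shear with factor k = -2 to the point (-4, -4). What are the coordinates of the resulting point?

Shear matrix for horizontal shear with factor k = -2:
[[1, -2], [0, 1]]
Result: (-4, -4) → (4, -4)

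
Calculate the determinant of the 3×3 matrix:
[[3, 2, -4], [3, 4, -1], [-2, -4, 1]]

Expansion along first row:
det = 3·det([[4,-1],[-4,1]]) - 2·det([[3,-1],[-2,1]]) + -4·det([[3,4],[-2,-4]])
    = 3·(4·1 - -1·-4) - 2·(3·1 - -1·-2) + -4·(3·-4 - 4·-2)
    = 3·0 - 2·1 + -4·-4
    = 0 + -2 + 16 = 14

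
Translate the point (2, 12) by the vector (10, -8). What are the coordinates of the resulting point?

Translation by (10, -8) (homogeneous matrix [[1, 0, 10], [0, 1, -8], [0, 0, 1]]):
x' = 2 + 10 = 12
y' = 12 + -8 = 4
Result: (12, 4)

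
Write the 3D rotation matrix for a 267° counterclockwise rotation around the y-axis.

Rotation matrix for counterclockwise 267° around y-axis:
cos(267°) = -0.0523, sin(267°) = -0.9986
Result: [[-0.0523, 0, -0.9986], [0, 1, 0], [0.9986, 0, -0.0523]]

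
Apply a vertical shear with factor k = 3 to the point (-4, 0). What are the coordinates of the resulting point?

Shear matrix for vertical shear with factor k = 3:
[[1, 0], [3, 1]]
Result: (-4, 0) → (-4, -12)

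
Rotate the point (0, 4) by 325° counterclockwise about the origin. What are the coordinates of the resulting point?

Rotation matrix for 325°: [[cos 325°, -sin 325°], [sin 325°, cos 325°]] ≈ [[0.819152, 0.573576], [-0.573576, 0.819152]]
[[0.819152, 0.573576], [-0.573576, 0.819152]] × [0, 4]ᵀ ≈ [2.2943, 3.2766]ᵀ
Result: (2.2943, 3.2766)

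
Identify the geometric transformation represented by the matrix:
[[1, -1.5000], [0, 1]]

This matrix represents: horizontal shear with factor -1.5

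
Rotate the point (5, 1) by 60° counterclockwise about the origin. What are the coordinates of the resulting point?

Rotation matrix for 60°: [[cos 60°, -sin 60°], [sin 60°, cos 60°]] ≈ [[0.500000, -0.866025], [0.866025, 0.500000]]
[[0.500000, -0.866025], [0.866025, 0.500000]] × [5, 1]ᵀ ≈ [1.6340, 4.8301]ᵀ
Result: (1.6340, 4.8301)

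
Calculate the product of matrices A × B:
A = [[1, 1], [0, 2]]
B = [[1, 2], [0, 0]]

Matrix multiplication:
C[0][0] = 1×1 + 1×0 = 1
C[0][1] = 1×2 + 1×0 = 2
C[1][0] = 0×1 + 2×0 = 0
C[1][1] = 0×2 + 2×0 = 0
Result: [[1, 2], [0, 0]]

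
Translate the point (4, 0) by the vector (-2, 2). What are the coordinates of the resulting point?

Translation by (-2, 2) (homogeneous matrix [[1, 0, -2], [0, 1, 2], [0, 0, 1]]):
x' = 4 + -2 = 2
y' = 0 + 2 = 2
Result: (2, 2)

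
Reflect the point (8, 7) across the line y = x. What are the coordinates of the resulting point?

Reflection across line y = x: (8, 7) → (7, 8)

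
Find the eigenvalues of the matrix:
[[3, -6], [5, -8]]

Characteristic equation: det(A - λI) = 0
λ² - (trace)λ + (det) = 0
trace = 3 + -8 = -5, det = (3)(-8) - (-6)(5) = 6
λ² - (-5)λ + (6) = 0
λ = (-5 ± √((-5)² - 4·(6))) / 2 = (-5 ± √1) / 2
Solving: λ = -3, -2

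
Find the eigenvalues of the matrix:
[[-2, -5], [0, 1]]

Characteristic equation: det(A - λI) = 0
λ² - (trace)λ + (det) = 0
trace = -2 + 1 = -1, det = (-2)(1) - (-5)(0) = -2
λ² - (-1)λ + (-2) = 0
λ = (-1 ± √((-1)² - 4·(-2))) / 2 = (-1 ± √9) / 2
Solving: λ = -2, 1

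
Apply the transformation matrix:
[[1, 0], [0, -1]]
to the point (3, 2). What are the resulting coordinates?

Matrix multiplication:
[[1, 0], [0, -1]] × [3, 2]ᵀ
= [(1)(3) + (0)(2), (0)(3) + (-1)(2)]ᵀ
= [3, -2]ᵀ
Result: (3, -2)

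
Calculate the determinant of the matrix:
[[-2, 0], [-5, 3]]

For a 2×2 matrix [[a, b], [c, d]], det = ad - bc
det = (-2)(3) - (0)(-5) = -6 - 0 = -6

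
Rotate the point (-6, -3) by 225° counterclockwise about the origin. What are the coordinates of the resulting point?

Rotation matrix for 225°: [[cos 225°, -sin 225°], [sin 225°, cos 225°]] ≈ [[-0.707107, 0.707107], [-0.707107, -0.707107]]
[[-0.707107, 0.707107], [-0.707107, -0.707107]] × [-6, -3]ᵀ ≈ [2.1213, 6.3640]ᵀ
Result: (2.1213, 6.3640)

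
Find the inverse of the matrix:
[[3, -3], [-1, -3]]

For [[a,b],[c,d]], inverse = (1/det)·[[d,-b],[-c,a]]
det = (3)(-3) - (-3)(-1) = -9 - 3 = -12
Inverse = (1/-12)·[[-3, 3], [1, 3]]
= [[1/4, -1/4], [-1/12, -1/4]]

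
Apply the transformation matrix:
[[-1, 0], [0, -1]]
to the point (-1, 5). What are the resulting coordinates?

Matrix multiplication:
[[-1, 0], [0, -1]] × [-1, 5]ᵀ
= [(-1)(-1) + (0)(5), (0)(-1) + (-1)(5)]ᵀ
= [1, -5]ᵀ
Result: (1, -5)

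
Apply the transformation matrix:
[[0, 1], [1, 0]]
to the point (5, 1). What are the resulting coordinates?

Matrix multiplication:
[[0, 1], [1, 0]] × [5, 1]ᵀ
= [(0)(5) + (1)(1), (1)(5) + (0)(1)]ᵀ
= [1, 5]ᵀ
Result: (1, 5)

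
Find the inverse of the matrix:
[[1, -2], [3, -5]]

For [[a,b],[c,d]], inverse = (1/det)·[[d,-b],[-c,a]]
det = (1)(-5) - (-2)(3) = -5 - -6 = 1
Inverse = [[-5, 2], [-3, 1]]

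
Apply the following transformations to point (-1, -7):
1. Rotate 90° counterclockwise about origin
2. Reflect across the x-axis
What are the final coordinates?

Step 1: Rotate 90° → (7, -1)
Step 2: Reflect across x-axis → (7, 1)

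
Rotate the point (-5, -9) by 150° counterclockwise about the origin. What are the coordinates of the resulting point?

Rotation matrix for 150°: [[cos 150°, -sin 150°], [sin 150°, cos 150°]] ≈ [[-0.866025, -0.500000], [0.500000, -0.866025]]
[[-0.866025, -0.500000], [0.500000, -0.866025]] × [-5, -9]ᵀ ≈ [8.8301, 5.2942]ᵀ
Result: (8.8301, 5.2942)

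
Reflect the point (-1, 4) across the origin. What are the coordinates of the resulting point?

Reflection across origin: (-1, 4) → (1, -4)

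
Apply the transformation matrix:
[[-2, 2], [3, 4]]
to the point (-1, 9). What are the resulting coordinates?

Matrix multiplication:
[[-2, 2], [3, 4]] × [-1, 9]ᵀ
= [(-2)(-1) + (2)(9), (3)(-1) + (4)(9)]ᵀ
= [20, 33]ᵀ
Result: (20, 33)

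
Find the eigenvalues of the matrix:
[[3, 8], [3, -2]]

Characteristic equation: det(A - λI) = 0
λ² - (trace)λ + (det) = 0
trace = 3 + -2 = 1, det = (3)(-2) - (8)(3) = -30
λ² - (1)λ + (-30) = 0
λ = (1 ± √((1)² - 4·(-30))) / 2 = (1 ± √121) / 2
Solving: λ = -5, 6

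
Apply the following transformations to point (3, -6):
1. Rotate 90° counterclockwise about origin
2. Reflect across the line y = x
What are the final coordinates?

Step 1: Rotate 90° → (6, 3)
Step 2: Reflect across line y = x → (3, 6)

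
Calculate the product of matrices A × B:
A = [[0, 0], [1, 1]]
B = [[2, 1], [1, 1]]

Matrix multiplication:
C[0][0] = 0×2 + 0×1 = 0
C[0][1] = 0×1 + 0×1 = 0
C[1][0] = 1×2 + 1×1 = 3
C[1][1] = 1×1 + 1×1 = 2
Result: [[0, 0], [3, 2]]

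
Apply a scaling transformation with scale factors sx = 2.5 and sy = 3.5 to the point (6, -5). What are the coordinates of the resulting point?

Scaling matrix:
[[2.50, 0], [0, 3.50]]
Result: (6 × 2.5, -5 × 3.5) = (15, -17.5)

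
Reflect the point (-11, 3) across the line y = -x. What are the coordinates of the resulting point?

Reflection across line y = -x: (-11, 3) → (-3, 11)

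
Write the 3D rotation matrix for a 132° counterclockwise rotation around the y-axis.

Rotation matrix for counterclockwise 132° around y-axis:
cos(132°) = -0.6691, sin(132°) = 0.7431
Result: [[-0.6691, 0, 0.7431], [0, 1, 0], [-0.7431, 0, -0.6691]]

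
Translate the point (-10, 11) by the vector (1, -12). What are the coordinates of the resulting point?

Translation by (1, -12) (homogeneous matrix [[1, 0, 1], [0, 1, -12], [0, 0, 1]]):
x' = -10 + 1 = -9
y' = 11 + -12 = -1
Result: (-9, -1)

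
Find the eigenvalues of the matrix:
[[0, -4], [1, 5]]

Characteristic equation: det(A - λI) = 0
λ² - (trace)λ + (det) = 0
trace = 0 + 5 = 5, det = (0)(5) - (-4)(1) = 4
λ² - (5)λ + (4) = 0
λ = (5 ± √((5)² - 4·(4))) / 2 = (5 ± √9) / 2
Solving: λ = 1, 4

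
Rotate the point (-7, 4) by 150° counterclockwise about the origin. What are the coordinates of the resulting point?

Rotation matrix for 150°: [[cos 150°, -sin 150°], [sin 150°, cos 150°]] ≈ [[-0.866025, -0.500000], [0.500000, -0.866025]]
[[-0.866025, -0.500000], [0.500000, -0.866025]] × [-7, 4]ᵀ ≈ [4.0622, -6.9641]ᵀ
Result: (4.0622, -6.9641)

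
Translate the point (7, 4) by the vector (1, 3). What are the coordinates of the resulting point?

Translation by (1, 3) (homogeneous matrix [[1, 0, 1], [0, 1, 3], [0, 0, 1]]):
x' = 7 + 1 = 8
y' = 4 + 3 = 7
Result: (8, 7)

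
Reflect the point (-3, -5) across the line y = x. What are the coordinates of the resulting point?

Reflection across line y = x: (-3, -5) → (-5, -3)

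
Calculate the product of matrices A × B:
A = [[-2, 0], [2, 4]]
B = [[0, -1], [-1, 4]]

Matrix multiplication:
C[0][0] = -2×0 + 0×-1 = 0
C[0][1] = -2×-1 + 0×4 = 2
C[1][0] = 2×0 + 4×-1 = -4
C[1][1] = 2×-1 + 4×4 = 14
Result: [[0, 2], [-4, 14]]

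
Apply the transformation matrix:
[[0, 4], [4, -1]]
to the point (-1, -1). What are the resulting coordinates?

Matrix multiplication:
[[0, 4], [4, -1]] × [-1, -1]ᵀ
= [(0)(-1) + (4)(-1), (4)(-1) + (-1)(-1)]ᵀ
= [-4, -3]ᵀ
Result: (-4, -3)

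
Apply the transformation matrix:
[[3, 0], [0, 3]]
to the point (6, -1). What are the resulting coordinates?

Matrix multiplication:
[[3, 0], [0, 3]] × [6, -1]ᵀ
= [(3)(6) + (0)(-1), (0)(6) + (3)(-1)]ᵀ
= [18, -3]ᵀ
Result: (18, -3)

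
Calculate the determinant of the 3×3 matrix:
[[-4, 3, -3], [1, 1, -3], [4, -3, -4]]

Expansion along first row:
det = -4·det([[1,-3],[-3,-4]]) - 3·det([[1,-3],[4,-4]]) + -3·det([[1,1],[4,-3]])
    = -4·(1·-4 - -3·-3) - 3·(1·-4 - -3·4) + -3·(1·-3 - 1·4)
    = -4·-13 - 3·8 + -3·-7
    = 52 + -24 + 21 = 49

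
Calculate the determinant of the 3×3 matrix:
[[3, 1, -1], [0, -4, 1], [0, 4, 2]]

Expansion along first row:
det = 3·det([[-4,1],[4,2]]) - 1·det([[0,1],[0,2]]) + -1·det([[0,-4],[0,4]])
    = 3·(-4·2 - 1·4) - 1·(0·2 - 1·0) + -1·(0·4 - -4·0)
    = 3·-12 - 1·0 + -1·0
    = -36 + 0 + 0 = -36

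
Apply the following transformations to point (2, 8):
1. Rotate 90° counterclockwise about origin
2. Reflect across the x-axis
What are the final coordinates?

Step 1: Rotate 90° → (-8, 2)
Step 2: Reflect across x-axis → (-8, -2)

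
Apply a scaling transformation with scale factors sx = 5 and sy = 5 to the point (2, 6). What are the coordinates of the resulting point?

Scaling matrix:
[[5, 0], [0, 5]]
Result: (2 × 5, 6 × 5) = (10, 30)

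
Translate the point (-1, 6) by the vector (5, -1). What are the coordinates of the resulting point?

Translation by (5, -1) (homogeneous matrix [[1, 0, 5], [0, 1, -1], [0, 0, 1]]):
x' = -1 + 5 = 4
y' = 6 + -1 = 5
Result: (4, 5)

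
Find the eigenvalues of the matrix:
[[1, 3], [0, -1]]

Characteristic equation: det(A - λI) = 0
λ² - (trace)λ + (det) = 0
trace = 1 + -1 = 0, det = (1)(-1) - (3)(0) = -1
λ² - (0)λ + (-1) = 0
λ = (0 ± √((0)² - 4·(-1))) / 2 = (0 ± √4) / 2
Solving: λ = -1, 1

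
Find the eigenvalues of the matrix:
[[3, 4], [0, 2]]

Characteristic equation: det(A - λI) = 0
λ² - (trace)λ + (det) = 0
trace = 3 + 2 = 5, det = (3)(2) - (4)(0) = 6
λ² - (5)λ + (6) = 0
λ = (5 ± √((5)² - 4·(6))) / 2 = (5 ± √1) / 2
Solving: λ = 2, 3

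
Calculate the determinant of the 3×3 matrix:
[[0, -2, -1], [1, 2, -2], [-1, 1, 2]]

Expansion along first row:
det = 0·det([[2,-2],[1,2]]) - -2·det([[1,-2],[-1,2]]) + -1·det([[1,2],[-1,1]])
    = 0·(2·2 - -2·1) - -2·(1·2 - -2·-1) + -1·(1·1 - 2·-1)
    = 0·6 - -2·0 + -1·3
    = 0 + 0 + -3 = -3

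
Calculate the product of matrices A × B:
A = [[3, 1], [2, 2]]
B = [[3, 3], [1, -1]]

Matrix multiplication:
C[0][0] = 3×3 + 1×1 = 10
C[0][1] = 3×3 + 1×-1 = 8
C[1][0] = 2×3 + 2×1 = 8
C[1][1] = 2×3 + 2×-1 = 4
Result: [[10, 8], [8, 4]]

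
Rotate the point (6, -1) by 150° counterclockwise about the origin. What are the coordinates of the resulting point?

Rotation matrix for 150°: [[cos 150°, -sin 150°], [sin 150°, cos 150°]] ≈ [[-0.866025, -0.500000], [0.500000, -0.866025]]
[[-0.866025, -0.500000], [0.500000, -0.866025]] × [6, -1]ᵀ ≈ [-4.6962, 3.8660]ᵀ
Result: (-4.6962, 3.8660)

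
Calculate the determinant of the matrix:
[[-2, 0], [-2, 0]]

For a 2×2 matrix [[a, b], [c, d]], det = ad - bc
det = (-2)(0) - (0)(-2) = 0 - 0 = 0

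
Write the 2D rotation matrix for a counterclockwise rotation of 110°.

Rotation matrix formula: [[cos θ, -sin θ], [sin θ, cos θ]]
For θ = 110°:
cos(110°) = -0.3420
sin(110°) = 0.9397
Result: [[-0.3420, -0.9397], [0.9397, -0.3420]]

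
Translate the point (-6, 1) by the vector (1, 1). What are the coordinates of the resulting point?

Translation by (1, 1) (homogeneous matrix [[1, 0, 1], [0, 1, 1], [0, 0, 1]]):
x' = -6 + 1 = -5
y' = 1 + 1 = 2
Result: (-5, 2)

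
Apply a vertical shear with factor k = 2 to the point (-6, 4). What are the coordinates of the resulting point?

Shear matrix for vertical shear with factor k = 2:
[[1, 0], [2, 1]]
Result: (-6, 4) → (-6, -8)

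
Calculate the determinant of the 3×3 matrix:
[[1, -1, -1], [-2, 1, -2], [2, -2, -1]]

Expansion along first row:
det = 1·det([[1,-2],[-2,-1]]) - -1·det([[-2,-2],[2,-1]]) + -1·det([[-2,1],[2,-2]])
    = 1·(1·-1 - -2·-2) - -1·(-2·-1 - -2·2) + -1·(-2·-2 - 1·2)
    = 1·-5 - -1·6 + -1·2
    = -5 + 6 + -2 = -1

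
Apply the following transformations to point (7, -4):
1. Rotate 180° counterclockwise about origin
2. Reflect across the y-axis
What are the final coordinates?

Step 1: Rotate 180° → (-7, 4)
Step 2: Reflect across y-axis → (7, 4)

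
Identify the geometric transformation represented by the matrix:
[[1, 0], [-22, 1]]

This matrix represents: vertical shear with factor -22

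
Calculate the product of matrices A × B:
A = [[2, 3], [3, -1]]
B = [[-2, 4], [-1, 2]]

Matrix multiplication:
C[0][0] = 2×-2 + 3×-1 = -7
C[0][1] = 2×4 + 3×2 = 14
C[1][0] = 3×-2 + -1×-1 = -5
C[1][1] = 3×4 + -1×2 = 10
Result: [[-7, 14], [-5, 10]]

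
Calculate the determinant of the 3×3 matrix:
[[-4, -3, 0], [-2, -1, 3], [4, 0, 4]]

Expansion along first row:
det = -4·det([[-1,3],[0,4]]) - -3·det([[-2,3],[4,4]]) + 0·det([[-2,-1],[4,0]])
    = -4·(-1·4 - 3·0) - -3·(-2·4 - 3·4) + 0·(-2·0 - -1·4)
    = -4·-4 - -3·-20 + 0·4
    = 16 + -60 + 0 = -44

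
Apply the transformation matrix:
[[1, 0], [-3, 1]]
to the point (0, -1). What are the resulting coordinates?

Matrix multiplication:
[[1, 0], [-3, 1]] × [0, -1]ᵀ
= [(1)(0) + (0)(-1), (-3)(0) + (1)(-1)]ᵀ
= [0, -1]ᵀ
Result: (0, -1)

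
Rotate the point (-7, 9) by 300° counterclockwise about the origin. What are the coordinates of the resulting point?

Rotation matrix for 300°: [[cos 300°, -sin 300°], [sin 300°, cos 300°]] ≈ [[0.500000, 0.866025], [-0.866025, 0.500000]]
[[0.500000, 0.866025], [-0.866025, 0.500000]] × [-7, 9]ᵀ ≈ [4.2942, 10.5622]ᵀ
Result: (4.2942, 10.5622)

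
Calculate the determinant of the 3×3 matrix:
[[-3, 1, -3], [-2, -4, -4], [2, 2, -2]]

Expansion along first row:
det = -3·det([[-4,-4],[2,-2]]) - 1·det([[-2,-4],[2,-2]]) + -3·det([[-2,-4],[2,2]])
    = -3·(-4·-2 - -4·2) - 1·(-2·-2 - -4·2) + -3·(-2·2 - -4·2)
    = -3·16 - 1·12 + -3·4
    = -48 + -12 + -12 = -72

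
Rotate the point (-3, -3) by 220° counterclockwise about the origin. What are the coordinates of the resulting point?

Rotation matrix for 220°: [[cos 220°, -sin 220°], [sin 220°, cos 220°]] ≈ [[-0.766044, 0.642788], [-0.642788, -0.766044]]
[[-0.766044, 0.642788], [-0.642788, -0.766044]] × [-3, -3]ᵀ ≈ [0.3698, 4.2265]ᵀ
Result: (0.3698, 4.2265)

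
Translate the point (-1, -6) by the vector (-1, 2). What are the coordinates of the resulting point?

Translation by (-1, 2) (homogeneous matrix [[1, 0, -1], [0, 1, 2], [0, 0, 1]]):
x' = -1 + -1 = -2
y' = -6 + 2 = -4
Result: (-2, -4)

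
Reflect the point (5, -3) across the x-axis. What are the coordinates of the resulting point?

Reflection across x-axis: (5, -3) → (5, 3)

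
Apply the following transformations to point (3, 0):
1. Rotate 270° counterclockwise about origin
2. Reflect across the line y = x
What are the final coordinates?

Step 1: Rotate 270° → (0, -3)
Step 2: Reflect across line y = x → (-3, 0)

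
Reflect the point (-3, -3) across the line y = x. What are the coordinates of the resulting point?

Reflection across line y = x: (-3, -3) → (-3, -3)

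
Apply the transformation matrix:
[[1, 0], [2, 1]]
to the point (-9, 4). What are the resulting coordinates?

Matrix multiplication:
[[1, 0], [2, 1]] × [-9, 4]ᵀ
= [(1)(-9) + (0)(4), (2)(-9) + (1)(4)]ᵀ
= [-9, -14]ᵀ
Result: (-9, -14)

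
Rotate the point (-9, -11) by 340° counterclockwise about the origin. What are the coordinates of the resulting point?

Rotation matrix for 340°: [[cos 340°, -sin 340°], [sin 340°, cos 340°]] ≈ [[0.939693, 0.342020], [-0.342020, 0.939693]]
[[0.939693, 0.342020], [-0.342020, 0.939693]] × [-9, -11]ᵀ ≈ [-12.2195, -7.2584]ᵀ
Result: (-12.2195, -7.2584)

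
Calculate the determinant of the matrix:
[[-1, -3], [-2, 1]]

For a 2×2 matrix [[a, b], [c, d]], det = ad - bc
det = (-1)(1) - (-3)(-2) = -1 - 6 = -7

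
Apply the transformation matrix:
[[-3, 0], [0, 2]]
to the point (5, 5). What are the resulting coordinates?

Matrix multiplication:
[[-3, 0], [0, 2]] × [5, 5]ᵀ
= [(-3)(5) + (0)(5), (0)(5) + (2)(5)]ᵀ
= [-15, 10]ᵀ
Result: (-15, 10)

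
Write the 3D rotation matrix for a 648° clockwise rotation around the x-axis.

Rotation matrix for clockwise 648° around x-axis:
A clockwise rotation by 648° is a counterclockwise rotation by -648°.
cos(-648°) = 0.3090, sin(-648°) = 0.9511
Result: [[1, 0, 0], [0, 0.3090, -0.9511], [0, 0.9511, 0.3090]]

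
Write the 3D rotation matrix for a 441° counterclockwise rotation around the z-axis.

Rotation matrix for counterclockwise 441° around z-axis:
cos(441°) = 0.1564, sin(441°) = 0.9877
Result: [[0.1564, -0.9877, 0], [0.9877, 0.1564, 0], [0, 0, 1]]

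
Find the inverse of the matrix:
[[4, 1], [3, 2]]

For [[a,b],[c,d]], inverse = (1/det)·[[d,-b],[-c,a]]
det = (4)(2) - (1)(3) = 8 - 3 = 5
Inverse = (1/5)·[[2, -1], [-3, 4]]
= [[2/5, -1/5], [-3/5, 4/5]]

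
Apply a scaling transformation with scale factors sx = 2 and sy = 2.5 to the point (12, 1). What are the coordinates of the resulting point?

Scaling matrix:
[[2, 0], [0, 2.50]]
Result: (12 × 2, 1 × 2.5) = (24, 2.5)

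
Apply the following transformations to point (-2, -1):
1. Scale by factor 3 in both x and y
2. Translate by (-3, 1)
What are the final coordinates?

Step 1: Scale (-2, -1) by 3 → (-6, -3)
Step 2: Translate by (-3, 1) → (-9, -2)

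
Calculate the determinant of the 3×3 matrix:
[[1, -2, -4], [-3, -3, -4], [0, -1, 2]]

Expansion along first row:
det = 1·det([[-3,-4],[-1,2]]) - -2·det([[-3,-4],[0,2]]) + -4·det([[-3,-3],[0,-1]])
    = 1·(-3·2 - -4·-1) - -2·(-3·2 - -4·0) + -4·(-3·-1 - -3·0)
    = 1·-10 - -2·-6 + -4·3
    = -10 + -12 + -12 = -34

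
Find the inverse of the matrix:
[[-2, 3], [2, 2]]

For [[a,b],[c,d]], inverse = (1/det)·[[d,-b],[-c,a]]
det = (-2)(2) - (3)(2) = -4 - 6 = -10
Inverse = (1/-10)·[[2, -3], [-2, -2]]
= [[-1/5, 3/10], [1/5, 1/5]]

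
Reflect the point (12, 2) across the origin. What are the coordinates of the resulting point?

Reflection across origin: (12, 2) → (-12, -2)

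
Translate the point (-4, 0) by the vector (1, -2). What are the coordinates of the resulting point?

Translation by (1, -2) (homogeneous matrix [[1, 0, 1], [0, 1, -2], [0, 0, 1]]):
x' = -4 + 1 = -3
y' = 0 + -2 = -2
Result: (-3, -2)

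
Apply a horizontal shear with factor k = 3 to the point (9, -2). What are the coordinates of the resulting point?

Shear matrix for horizontal shear with factor k = 3:
[[1, 3], [0, 1]]
Result: (9, -2) → (3, -2)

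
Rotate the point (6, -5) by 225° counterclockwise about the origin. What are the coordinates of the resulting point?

Rotation matrix for 225°: [[cos 225°, -sin 225°], [sin 225°, cos 225°]] ≈ [[-0.707107, 0.707107], [-0.707107, -0.707107]]
[[-0.707107, 0.707107], [-0.707107, -0.707107]] × [6, -5]ᵀ ≈ [-7.7782, -0.7071]ᵀ
Result: (-7.7782, -0.7071)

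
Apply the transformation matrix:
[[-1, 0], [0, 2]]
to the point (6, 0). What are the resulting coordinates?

Matrix multiplication:
[[-1, 0], [0, 2]] × [6, 0]ᵀ
= [(-1)(6) + (0)(0), (0)(6) + (2)(0)]ᵀ
= [-6, 0]ᵀ
Result: (-6, 0)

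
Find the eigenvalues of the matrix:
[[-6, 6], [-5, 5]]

Characteristic equation: det(A - λI) = 0
λ² - (trace)λ + (det) = 0
trace = -6 + 5 = -1, det = (-6)(5) - (6)(-5) = 0
λ² - (-1)λ + (0) = 0
λ = (-1 ± √((-1)² - 4·(0))) / 2 = (-1 ± √1) / 2
Solving: λ = -1, 0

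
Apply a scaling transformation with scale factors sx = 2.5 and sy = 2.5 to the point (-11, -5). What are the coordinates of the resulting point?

Scaling matrix:
[[2.50, 0], [0, 2.50]]
Result: (-11 × 2.5, -5 × 2.5) = (-27.5, -12.5)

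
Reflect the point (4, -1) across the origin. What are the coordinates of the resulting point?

Reflection across origin: (4, -1) → (-4, 1)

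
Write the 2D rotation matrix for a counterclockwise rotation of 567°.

Rotation matrix formula: [[cos θ, -sin θ], [sin θ, cos θ]]
For θ = 567°:
cos(567°) = -0.8910
sin(567°) = -0.4540
Result: [[-0.8910, 0.4540], [-0.4540, -0.8910]]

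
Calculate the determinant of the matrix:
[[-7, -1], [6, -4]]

For a 2×2 matrix [[a, b], [c, d]], det = ad - bc
det = (-7)(-4) - (-1)(6) = 28 - -6 = 34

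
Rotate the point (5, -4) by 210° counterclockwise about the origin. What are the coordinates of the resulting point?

Rotation matrix for 210°: [[cos 210°, -sin 210°], [sin 210°, cos 210°]] ≈ [[-0.866025, 0.500000], [-0.500000, -0.866025]]
[[-0.866025, 0.500000], [-0.500000, -0.866025]] × [5, -4]ᵀ ≈ [-6.3301, 0.9641]ᵀ
Result: (-6.3301, 0.9641)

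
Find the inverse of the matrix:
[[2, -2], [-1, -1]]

For [[a,b],[c,d]], inverse = (1/det)·[[d,-b],[-c,a]]
det = (2)(-1) - (-2)(-1) = -2 - 2 = -4
Inverse = (1/-4)·[[-1, 2], [1, 2]]
= [[1/4, -1/2], [-1/4, -1/2]]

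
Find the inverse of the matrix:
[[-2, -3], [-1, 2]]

For [[a,b],[c,d]], inverse = (1/det)·[[d,-b],[-c,a]]
det = (-2)(2) - (-3)(-1) = -4 - 3 = -7
Inverse = (1/-7)·[[2, 3], [1, -2]]
= [[-2/7, -3/7], [-1/7, 2/7]]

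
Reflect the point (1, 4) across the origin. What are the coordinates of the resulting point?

Reflection across origin: (1, 4) → (-1, -4)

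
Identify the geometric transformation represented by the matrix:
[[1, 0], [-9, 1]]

This matrix represents: vertical shear with factor -9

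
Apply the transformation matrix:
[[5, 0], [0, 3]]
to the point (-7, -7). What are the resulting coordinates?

Matrix multiplication:
[[5, 0], [0, 3]] × [-7, -7]ᵀ
= [(5)(-7) + (0)(-7), (0)(-7) + (3)(-7)]ᵀ
= [-35, -21]ᵀ
Result: (-35, -21)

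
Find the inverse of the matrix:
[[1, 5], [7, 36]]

For [[a,b],[c,d]], inverse = (1/det)·[[d,-b],[-c,a]]
det = (1)(36) - (5)(7) = 36 - 35 = 1
Inverse = [[36, -5], [-7, 1]]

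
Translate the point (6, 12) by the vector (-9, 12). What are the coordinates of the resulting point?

Translation by (-9, 12) (homogeneous matrix [[1, 0, -9], [0, 1, 12], [0, 0, 1]]):
x' = 6 + -9 = -3
y' = 12 + 12 = 24
Result: (-3, 24)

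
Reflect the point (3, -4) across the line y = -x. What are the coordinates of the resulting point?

Reflection across line y = -x: (3, -4) → (4, -3)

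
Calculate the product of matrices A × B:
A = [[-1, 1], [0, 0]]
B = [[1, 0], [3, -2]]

Matrix multiplication:
C[0][0] = -1×1 + 1×3 = 2
C[0][1] = -1×0 + 1×-2 = -2
C[1][0] = 0×1 + 0×3 = 0
C[1][1] = 0×0 + 0×-2 = 0
Result: [[2, -2], [0, 0]]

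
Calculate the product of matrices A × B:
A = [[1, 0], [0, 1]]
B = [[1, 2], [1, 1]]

Matrix multiplication:
C[0][0] = 1×1 + 0×1 = 1
C[0][1] = 1×2 + 0×1 = 2
C[1][0] = 0×1 + 1×1 = 1
C[1][1] = 0×2 + 1×1 = 1
Result: [[1, 2], [1, 1]]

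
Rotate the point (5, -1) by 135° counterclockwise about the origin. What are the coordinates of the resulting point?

Rotation matrix for 135°: [[cos 135°, -sin 135°], [sin 135°, cos 135°]] ≈ [[-0.707107, -0.707107], [0.707107, -0.707107]]
[[-0.707107, -0.707107], [0.707107, -0.707107]] × [5, -1]ᵀ ≈ [-2.8284, 4.2426]ᵀ
Result: (-2.8284, 4.2426)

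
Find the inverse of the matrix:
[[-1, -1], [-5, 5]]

For [[a,b],[c,d]], inverse = (1/det)·[[d,-b],[-c,a]]
det = (-1)(5) - (-1)(-5) = -5 - 5 = -10
Inverse = (1/-10)·[[5, 1], [5, -1]]
= [[-1/2, -1/10], [-1/2, 1/10]]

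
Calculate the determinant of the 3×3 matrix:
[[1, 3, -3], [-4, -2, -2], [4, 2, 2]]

Expansion along first row:
det = 1·det([[-2,-2],[2,2]]) - 3·det([[-4,-2],[4,2]]) + -3·det([[-4,-2],[4,2]])
    = 1·(-2·2 - -2·2) - 3·(-4·2 - -2·4) + -3·(-4·2 - -2·4)
    = 1·0 - 3·0 + -3·0
    = 0 + 0 + 0 = 0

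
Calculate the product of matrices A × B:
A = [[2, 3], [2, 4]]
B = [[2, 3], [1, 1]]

Matrix multiplication:
C[0][0] = 2×2 + 3×1 = 7
C[0][1] = 2×3 + 3×1 = 9
C[1][0] = 2×2 + 4×1 = 8
C[1][1] = 2×3 + 4×1 = 10
Result: [[7, 9], [8, 10]]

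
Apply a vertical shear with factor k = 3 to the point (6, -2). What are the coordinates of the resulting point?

Shear matrix for vertical shear with factor k = 3:
[[1, 0], [3, 1]]
Result: (6, -2) → (6, 16)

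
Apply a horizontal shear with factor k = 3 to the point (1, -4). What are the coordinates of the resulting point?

Shear matrix for horizontal shear with factor k = 3:
[[1, 3], [0, 1]]
Result: (1, -4) → (-11, -4)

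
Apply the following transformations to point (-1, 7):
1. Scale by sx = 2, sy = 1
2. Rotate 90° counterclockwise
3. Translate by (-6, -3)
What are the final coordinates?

Step 1: Scale → (-2, 7)
Step 2: Rotate 90° → (-7, -2)
Step 3: Translate → (-13, -5)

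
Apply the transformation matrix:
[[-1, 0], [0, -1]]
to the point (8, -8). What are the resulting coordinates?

Matrix multiplication:
[[-1, 0], [0, -1]] × [8, -8]ᵀ
= [(-1)(8) + (0)(-8), (0)(8) + (-1)(-8)]ᵀ
= [-8, 8]ᵀ
Result: (-8, 8)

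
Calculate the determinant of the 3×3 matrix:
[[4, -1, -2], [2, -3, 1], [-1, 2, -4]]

Expansion along first row:
det = 4·det([[-3,1],[2,-4]]) - -1·det([[2,1],[-1,-4]]) + -2·det([[2,-3],[-1,2]])
    = 4·(-3·-4 - 1·2) - -1·(2·-4 - 1·-1) + -2·(2·2 - -3·-1)
    = 4·10 - -1·-7 + -2·1
    = 40 + -7 + -2 = 31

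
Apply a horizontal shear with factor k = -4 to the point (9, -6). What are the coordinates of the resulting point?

Shear matrix for horizontal shear with factor k = -4:
[[1, -4], [0, 1]]
Result: (9, -6) → (33, -6)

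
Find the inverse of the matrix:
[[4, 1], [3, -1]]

For [[a,b],[c,d]], inverse = (1/det)·[[d,-b],[-c,a]]
det = (4)(-1) - (1)(3) = -4 - 3 = -7
Inverse = (1/-7)·[[-1, -1], [-3, 4]]
= [[1/7, 1/7], [3/7, -4/7]]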